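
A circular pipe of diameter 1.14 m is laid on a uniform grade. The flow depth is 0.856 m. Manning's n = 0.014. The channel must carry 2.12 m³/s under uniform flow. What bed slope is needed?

For a circular section of diameter D = 1.14 m at depth y = 0.856 m, the central angle is θ = 2 arccos(1 − 2y/D) = 4.193 rad. Then A = (D²/8)(θ − sin θ) = 0.8221 m² and P = Dθ/2 = 2.39 m.
Hydraulic radius R = A/P = 0.8221/2.39 = 0.344 m.
From Manning's equation, S = [nQ / (1 A R^(2/3))]² = [0.014 × 2.12 / (1 × 0.8221 × 0.344^(2/3))]² = 0.00541.

S = 0.00541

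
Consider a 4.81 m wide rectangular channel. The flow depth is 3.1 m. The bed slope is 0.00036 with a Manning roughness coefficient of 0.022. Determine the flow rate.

Flow area A = b·y = 4.81 × 3.1 = 14.91 m². Wetted perimeter P = b + 2y = 4.81 + 2×3.1 = 11.01 m.
Hydraulic radius R = A/P = 14.91/11.01 = 1.354 m.
Manning's equation: Q = (1/n) A R^(2/3) S^(1/2) = (1/0.022) × 14.91 × 1.354^(2/3) × 0.00036^(1/2) = 15.7 m³/s.

Q = 15.7 m³/s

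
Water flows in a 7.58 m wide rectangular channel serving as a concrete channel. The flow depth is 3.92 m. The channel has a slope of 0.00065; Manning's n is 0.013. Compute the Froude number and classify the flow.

Flow area A = b·y = 7.58 × 3.92 = 29.71 m². Wetted perimeter P = b + 2y = 7.58 + 2×3.92 = 15.42 m.
Hydraulic radius R = A/P = 29.71/15.42 = 1.927 m.
V = (1/n) R^(2/3) √S = (1/0.013) × 1.927^(2/3) × √0.00065 = 3.037 m/s. Hydraulic depth D_h = A/T = 29.71/7.58 = 3.92 m.
Froude number Fr = V/√(g·D_h) = 3.037/√(9.81×3.92) = 0.49, which is less than 1, so the flow is subcritical.

subcritical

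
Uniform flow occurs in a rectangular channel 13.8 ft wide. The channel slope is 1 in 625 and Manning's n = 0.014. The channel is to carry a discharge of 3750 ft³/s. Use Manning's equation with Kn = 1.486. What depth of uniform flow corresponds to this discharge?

Manning's equation rearranged: A R^(2/3) = nQ / (1.486·√S) = 0.014 × 3750 / (1.486 × √0.0016) = 883.2.
At y = 17.8 ft: A R^(2/3) = 715.6 — short.
At y = 21.3 ft: A R^(2/3) = 883.6 — matches.

y_n = 21.3 ft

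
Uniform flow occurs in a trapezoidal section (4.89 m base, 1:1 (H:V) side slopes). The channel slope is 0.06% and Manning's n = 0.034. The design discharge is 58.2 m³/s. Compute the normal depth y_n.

Manning's equation rearranged: A R^(2/3) = nQ / (1·√S) = 0.034 × 58.2 / (√0.0006) = 80.78.
Try y = 3.83 m: A R^(2/3) = 55.19 — too small.
Try y = 4.65 m: A R^(2/3) = 80.81 — matches.

y_n = 4.65 m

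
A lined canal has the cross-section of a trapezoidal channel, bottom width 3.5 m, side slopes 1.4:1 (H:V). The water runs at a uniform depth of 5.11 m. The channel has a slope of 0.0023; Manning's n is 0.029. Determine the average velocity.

With bottom width b = 3.5 m and side slope z = 1.4: A = (b + zy)y = (3.5 + 1.4×5.11)×5.11 = 54.44 m²; P = b + 2y√(1+z²) = 3.5 + 2×5.11×1.72 = 21.08 m.
Hydraulic radius R = A/P = 54.44/21.08 = 2.582 m.
From Manning's equation, V = (1/n) R^(2/3) S^(1/2) = (1/0.029) × 2.582^(2/3) × 0.0023^(1/2) = 3.11 m/s.

V = 3.11 m/s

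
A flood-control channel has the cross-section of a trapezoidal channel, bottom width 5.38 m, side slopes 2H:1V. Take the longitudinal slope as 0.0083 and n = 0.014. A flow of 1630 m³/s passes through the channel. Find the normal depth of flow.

Manning's equation rearranged: A R^(2/3) = nQ / (1·√S) = 0.014 × 1630 / (√0.0083) = 250.5.
Trying y = 5.28 m: A R^(2/3) = 171.3 — too small.
Trying y = 7.52 m: A R^(2/3) = 382.8 — too large.
Trying y = 6.25 m: A R^(2/3) = 250.3 — close enough.

y_n = 6.25 m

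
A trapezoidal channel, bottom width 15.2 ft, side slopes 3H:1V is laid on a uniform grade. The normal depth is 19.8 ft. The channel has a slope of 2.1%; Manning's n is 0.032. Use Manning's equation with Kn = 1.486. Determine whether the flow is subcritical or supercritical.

With bottom width b = 15.2 ft and side slope z = 3: A = (b + zy)y = (15.2 + 3×19.8)×19.8 = 1477 ft²; P = b + 2y√(1+z²) = 15.2 + 2×19.8×3.162 = 140.4 ft.
Hydraulic radius R = A/P = 1477/140.4 = 10.52 ft.
V = (1.486/n) R^(2/3) √S = (1.486/0.032) × 10.52^(2/3) × √0.021 = 32.31 ft/s. Hydraulic depth D_h = A/T = 1477/134 = 11.02 ft.
Froude number Fr = V/√(g·D_h) = 32.31/√(32.2×11.02) = 1.71, which is greater than 1, so the flow is supercritical.

supercritical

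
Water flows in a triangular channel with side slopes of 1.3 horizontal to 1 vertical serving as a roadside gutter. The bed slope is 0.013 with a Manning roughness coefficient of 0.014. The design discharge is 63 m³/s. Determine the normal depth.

y_n = 2.46 m

Manning's equation rearranged: A R^(2/3) = nQ / (1·√S) = 0.014 × 63 / (√0.013) = 7.736.
Trying y = 2.77 m: A R^(2/3) = 10.61 — over.
Trying y = 2.14 m: A R^(2/3) = 5.334 — short.
Trying y = 2.46 m: A R^(2/3) = 7.735 — close enough.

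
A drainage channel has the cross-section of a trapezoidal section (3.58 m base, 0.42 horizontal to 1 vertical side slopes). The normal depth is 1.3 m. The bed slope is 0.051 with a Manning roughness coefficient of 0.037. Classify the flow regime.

With bottom width b = 3.58 m and side slope z = 0.42: A = (b + zy)y = (3.58 + 0.42×1.3)×1.3 = 5.364 m²; P = b + 2y√(1+z²) = 3.58 + 2×1.3×1.085 = 6.4 m.
Hydraulic radius R = A/P = 5.364/6.4 = 0.8381 m.
V = (1/n) R^(2/3) √S = (1/0.037) × 0.8381^(2/3) × √0.051 = 5.426 m/s. Hydraulic depth D_h = A/T = 5.364/4.672 = 1.148 m.
Froude number Fr = V/√(g·D_h) = 5.426/√(9.81×1.148) = 1.62, which is greater than 1, so the flow is supercritical.

supercritical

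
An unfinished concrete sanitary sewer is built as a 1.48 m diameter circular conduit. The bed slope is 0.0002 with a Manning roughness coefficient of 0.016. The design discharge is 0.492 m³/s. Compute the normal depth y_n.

y_n = 0.85 m

Manning's equation rearranged: A R^(2/3) = nQ / (1·√S) = 0.016 × 0.492 / (√0.0002) = 0.5566.
At y = 0.671 m: A R^(2/3) = 0.3742 — low.
At y = 1.04 m: A R^(2/3) = 0.7461 — high.
At y = 0.85 m: A R^(2/3) = 0.5565 — matches.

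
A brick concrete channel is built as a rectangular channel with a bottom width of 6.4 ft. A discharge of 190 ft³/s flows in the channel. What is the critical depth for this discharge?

For a rectangular channel, critical depth y_c = (q²/g)^(1/3) where q = Q/b = 190/6.4 = 29.69 ft²/s.
So y_c = (29.69²/32.2)^(1/3) = 3.01 ft.

y_c = 3.01 ft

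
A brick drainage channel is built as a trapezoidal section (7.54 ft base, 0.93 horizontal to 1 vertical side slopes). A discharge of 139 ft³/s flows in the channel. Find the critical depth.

y_c = 2.01 ft

At critical depth, Q² T / (g A³) = 1, i.e. A³/T = Q²/g = 139²/32.2 = 600.
Trying y = 1.79 ft: A³/T = 411.5 — short.
Trying y = 2.22 ft: A³/T = 830.7 — over.
Trying y = 2.01 ft: A³/T = 599.8 — matches.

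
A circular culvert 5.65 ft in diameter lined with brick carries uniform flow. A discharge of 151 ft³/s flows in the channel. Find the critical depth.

y_c = 3.4 ft

At critical depth, Q² T / (g A³) = 1, i.e. A³/T = Q²/g = 151²/32.2 = 708.1.
Trying y = 2.52 ft: A³/T = 225.3 — short.
Trying y = 4.16 ft: A³/T = 1556 — over.
Trying y = 3.4 ft: A³/T = 707.9 — close enough.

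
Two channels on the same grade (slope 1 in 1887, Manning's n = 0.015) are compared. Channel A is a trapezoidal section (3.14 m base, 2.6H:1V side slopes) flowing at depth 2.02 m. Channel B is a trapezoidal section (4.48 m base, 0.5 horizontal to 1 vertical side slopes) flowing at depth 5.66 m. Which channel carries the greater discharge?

Channel A: With bottom width b = 3.14 m and side slope z = 2.6: A = (b + zy)y = (3.14 + 2.6×2.02)×2.02 = 16.95 m²; P = b + 2y√(1+z²) = 3.14 + 2×2.02×2.786 = 14.39 m. Hydraulic radius R = A/P = 16.95/14.39 = 1.178 m. Q_A = (1/0.015)·16.95·1.178^(2/3)·√0.0005299 = 29.01 m³/s.
Channel B: With bottom width b = 4.48 m and side slope z = 0.5: A = (b + zy)y = (4.48 + 0.5×5.66)×5.66 = 41.37 m²; P = b + 2y√(1+z²) = 4.48 + 2×5.66×1.118 = 17.14 m. Hydraulic radius R = A/P = 41.37/17.14 = 2.414 m. Q_B = (1/0.015)·41.37·2.414^(2/3)·√0.0005299 = 114.3 m³/s.
Q_A = 29.01 m³/s vs Q_B = 114.3 m³/s, so channel B carries more.

channel B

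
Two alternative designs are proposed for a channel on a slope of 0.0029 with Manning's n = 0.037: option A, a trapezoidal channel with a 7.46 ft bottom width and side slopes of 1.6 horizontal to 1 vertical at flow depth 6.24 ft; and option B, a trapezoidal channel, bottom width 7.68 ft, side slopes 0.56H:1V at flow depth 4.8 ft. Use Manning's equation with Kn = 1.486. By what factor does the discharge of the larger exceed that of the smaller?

Channel A: With bottom width b = 7.46 ft and side slope z = 1.6: A = (b + zy)y = (7.46 + 1.6×6.24)×6.24 = 108.9 ft²; P = b + 2y√(1+z²) = 7.46 + 2×6.24×1.887 = 31.01 ft. Hydraulic radius R = A/P = 108.9/31.01 = 3.51 ft. Q_A = (1.486/0.037)·108.9·3.51^(2/3)·√0.0029 = 543.8 ft³/s.
Channel B: With bottom width b = 7.68 ft and side slope z = 0.56: A = (b + zy)y = (7.68 + 0.56×4.8)×4.8 = 49.77 ft²; P = b + 2y√(1+z²) = 7.68 + 2×4.8×1.146 = 18.68 ft. Hydraulic radius R = A/P = 49.77/18.68 = 2.664 ft. Q_B = (1.486/0.037)·49.77·2.664^(2/3)·√0.0029 = 206.8 ft³/s.
The larger discharge is 543.8 ft³/s and the smaller is 206.8 ft³/s; the ratio is 2.63.

2.63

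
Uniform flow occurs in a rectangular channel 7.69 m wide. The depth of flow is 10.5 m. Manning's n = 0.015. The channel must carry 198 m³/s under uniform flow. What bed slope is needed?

S = 0.00034

Flow area A = b·y = 7.69 × 10.5 = 80.75 m². Wetted perimeter P = b + 2y = 7.69 + 2×10.5 = 28.69 m.
Hydraulic radius R = A/P = 80.75/28.69 = 2.814 m.
From Manning's equation, S = [nQ / (1 A R^(2/3))]² = [0.015 × 198 / (1 × 80.75 × 2.814^(2/3))]² = 0.00034.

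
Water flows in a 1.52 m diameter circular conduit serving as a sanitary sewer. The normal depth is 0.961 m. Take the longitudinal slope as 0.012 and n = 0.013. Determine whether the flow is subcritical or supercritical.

supercritical

For a circular section of diameter D = 1.52 m at depth y = 0.961 m, the central angle is θ = 2 arccos(1 − 2y/D) = 3.677 rad. Then A = (D²/8)(θ − sin θ) = 1.209 m² and P = Dθ/2 = 2.794 m.
Hydraulic radius R = A/P = 1.209/2.794 = 0.4327 m.
V = (1/n) R^(2/3) √S = (1/0.013) × 0.4327^(2/3) × √0.012 = 4.821 m/s. Hydraulic depth D_h = A/T = 1.209/1.466 = 0.8249 m.
Froude number Fr = V/√(g·D_h) = 4.821/√(9.81×0.8249) = 1.69, which is greater than 1, so the flow is supercritical.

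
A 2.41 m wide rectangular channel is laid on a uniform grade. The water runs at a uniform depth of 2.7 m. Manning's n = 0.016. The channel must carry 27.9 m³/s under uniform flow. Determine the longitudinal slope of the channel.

Flow area A = b·y = 2.41 × 2.7 = 6.507 m². Wetted perimeter P = b + 2y = 2.41 + 2×2.7 = 7.81 m.
Hydraulic radius R = A/P = 6.507/7.81 = 0.8332 m.
From Manning's equation, S = [nQ / (1 A R^(2/3))]² = [0.016 × 27.9 / (1 × 6.507 × 0.8332^(2/3))]² = 0.006.

S = 0.006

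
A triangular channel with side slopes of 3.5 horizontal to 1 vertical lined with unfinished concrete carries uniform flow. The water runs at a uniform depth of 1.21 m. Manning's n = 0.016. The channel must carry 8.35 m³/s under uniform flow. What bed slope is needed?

For a triangular section with side slope z = 3.5: A = zy² = 3.5×1.21² = 5.124 m²; P = 2y√(1+z²) = 2×1.21×3.64 = 8.809 m.
Hydraulic radius R = A/P = 5.124/8.809 = 0.5817 m.
From Manning's equation, S = [nQ / (1 A R^(2/3))]² = [0.016 × 8.35 / (1 × 5.124 × 0.5817^(2/3))]² = 0.0014.

S = 0.0014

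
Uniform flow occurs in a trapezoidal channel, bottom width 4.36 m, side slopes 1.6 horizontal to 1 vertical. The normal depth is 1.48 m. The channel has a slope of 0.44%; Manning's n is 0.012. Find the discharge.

Q = 55.1 m³/s

With bottom width b = 4.36 m and side slope z = 1.6: A = (b + zy)y = (4.36 + 1.6×1.48)×1.48 = 9.957 m²; P = b + 2y√(1+z²) = 4.36 + 2×1.48×1.887 = 9.945 m.
Hydraulic radius R = A/P = 9.957/9.945 = 1.001 m.
Manning's equation: Q = (1/n) A R^(2/3) S^(1/2) = (1/0.012) × 9.957 × 1.001^(2/3) × 0.0044^(1/2) = 55.1 m³/s.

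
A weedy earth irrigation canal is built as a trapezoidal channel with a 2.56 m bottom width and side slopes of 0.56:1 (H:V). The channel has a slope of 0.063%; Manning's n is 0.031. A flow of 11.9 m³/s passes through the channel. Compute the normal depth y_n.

Manning's equation rearranged: A R^(2/3) = nQ / (1·√S) = 0.031 × 11.9 / (√0.00063) = 14.7.
Try y = 2.61 m: A R^(2/3) = 12.04 — too small.
Try y = 3.41 m: A R^(2/3) = 19.69 — too large.
Try y = 2.91 m: A R^(2/3) = 14.68 — close enough.

y_n = 2.91 m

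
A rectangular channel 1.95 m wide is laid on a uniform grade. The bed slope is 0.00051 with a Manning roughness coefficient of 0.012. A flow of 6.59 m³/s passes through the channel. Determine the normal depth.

y_n = 2.31 m

Manning's equation rearranged: A R^(2/3) = nQ / (1·√S) = 0.012 × 6.59 / (√0.00051) = 3.502.
At y = 1.89 m: A R^(2/3) = 2.746 — short.
At y = 2.77 m: A R^(2/3) = 4.344 — over.
At y = 2.31 m: A R^(2/3) = 3.502 — close enough.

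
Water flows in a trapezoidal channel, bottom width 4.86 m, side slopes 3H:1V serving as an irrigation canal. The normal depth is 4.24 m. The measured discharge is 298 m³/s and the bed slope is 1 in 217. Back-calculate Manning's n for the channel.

With bottom width b = 4.86 m and side slope z = 3: A = (b + zy)y = (4.86 + 3×4.24)×4.24 = 74.54 m²; P = b + 2y√(1+z²) = 4.86 + 2×4.24×3.162 = 31.68 m.
Hydraulic radius R = A/P = 74.54/31.68 = 2.353 m.
Rearranging Manning's equation: n = (1/Q) A R^(2/3) S^(1/2) = (1/298) × 74.54 × 2.353^(2/3) × √0.004608 = 0.03.

n = 0.03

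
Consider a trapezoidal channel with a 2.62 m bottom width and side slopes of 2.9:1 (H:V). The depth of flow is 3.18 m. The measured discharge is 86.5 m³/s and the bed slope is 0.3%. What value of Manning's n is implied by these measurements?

n = 0.034

With bottom width b = 2.62 m and side slope z = 2.9: A = (b + zy)y = (2.62 + 2.9×3.18)×3.18 = 37.66 m²; P = b + 2y√(1+z²) = 2.62 + 2×3.18×3.068 = 22.13 m.
Hydraulic radius R = A/P = 37.66/22.13 = 1.702 m.
Rearranging Manning's equation: n = (1/Q) A R^(2/3) S^(1/2) = (1/86.5) × 37.66 × 1.702^(2/3) × √0.003 = 0.034.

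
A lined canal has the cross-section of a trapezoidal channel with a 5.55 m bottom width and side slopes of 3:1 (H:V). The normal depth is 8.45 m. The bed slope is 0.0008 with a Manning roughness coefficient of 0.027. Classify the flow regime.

With bottom width b = 5.55 m and side slope z = 3: A = (b + zy)y = (5.55 + 3×8.45)×8.45 = 261.1 m²; P = b + 2y√(1+z²) = 5.55 + 2×8.45×3.162 = 58.99 m.
Hydraulic radius R = A/P = 261.1/58.99 = 4.426 m.
V = (1/n) R^(2/3) √S = (1/0.027) × 4.426^(2/3) × √0.0008 = 2.824 m/s. Hydraulic depth D_h = A/T = 261.1/56.25 = 4.642 m.
Froude number Fr = V/√(g·D_h) = 2.824/√(9.81×4.642) = 0.418, which is less than 1, so the flow is subcritical.

subcritical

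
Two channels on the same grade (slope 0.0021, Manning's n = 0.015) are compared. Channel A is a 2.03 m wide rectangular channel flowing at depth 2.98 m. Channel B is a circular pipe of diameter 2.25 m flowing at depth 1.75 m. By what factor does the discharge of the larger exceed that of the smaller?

1.95

Channel A: Flow area A = b·y = 2.03 × 2.98 = 6.049 m². Wetted perimeter P = b + 2y = 2.03 + 2×2.98 = 7.99 m. Hydraulic radius R = A/P = 6.049/7.99 = 0.7571 m. Q_A = (1/0.015)·6.049·0.7571^(2/3)·√0.0021 = 15.35 m³/s.
Channel B: For a circular section of diameter D = 2.25 m at depth y = 1.75 m, the central angle is θ = 2 arccos(1 − 2y/D) = 4.32 rad. Then A = (D²/8)(θ − sin θ) = 3.318 m² and P = Dθ/2 = 4.86 m. Hydraulic radius R = A/P = 3.318/4.86 = 0.6828 m. Q_B = (1/0.015)·3.318·0.6828^(2/3)·√0.0021 = 7.86 m³/s.
The larger discharge is 15.35 m³/s and the smaller is 7.86 m³/s; the ratio is 1.95.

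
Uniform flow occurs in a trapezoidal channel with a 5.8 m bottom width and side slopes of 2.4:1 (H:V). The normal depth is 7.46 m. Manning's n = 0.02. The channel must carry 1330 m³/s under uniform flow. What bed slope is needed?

S = 0.0036

With bottom width b = 5.8 m and side slope z = 2.4: A = (b + zy)y = (5.8 + 2.4×7.46)×7.46 = 176.8 m²; P = b + 2y√(1+z²) = 5.8 + 2×7.46×2.6 = 44.59 m.
Hydraulic radius R = A/P = 176.8/44.59 = 3.966 m.
From Manning's equation, S = [nQ / (1 A R^(2/3))]² = [0.02 × 1330 / (1 × 176.8 × 3.966^(2/3))]² = 0.0036.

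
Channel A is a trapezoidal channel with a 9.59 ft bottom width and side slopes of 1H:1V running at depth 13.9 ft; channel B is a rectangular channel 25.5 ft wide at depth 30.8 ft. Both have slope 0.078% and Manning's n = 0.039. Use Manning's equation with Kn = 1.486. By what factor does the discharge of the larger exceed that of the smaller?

2.94

Channel A: With bottom width b = 9.59 ft and side slope z = 1: A = (b + zy)y = (9.59 + 1×13.9)×13.9 = 326.5 ft²; P = b + 2y√(1+z²) = 9.59 + 2×13.9×1.414 = 48.91 ft. Hydraulic radius R = A/P = 326.5/48.91 = 6.676 ft. Q_A = (1.486/0.039)·326.5·6.676^(2/3)·√0.00078 = 1232 ft³/s.
Channel B: Flow area A = b·y = 25.5 × 30.8 = 785.4 ft². Wetted perimeter P = b + 2y = 25.5 + 2×30.8 = 87.1 ft. Hydraulic radius R = A/P = 785.4/87.1 = 9.017 ft. Q_B = (1.486/0.039)·785.4·9.017^(2/3)·√0.00078 = 3621 ft³/s.
The larger discharge is 3621 ft³/s and the smaller is 1232 ft³/s; the ratio is 2.94.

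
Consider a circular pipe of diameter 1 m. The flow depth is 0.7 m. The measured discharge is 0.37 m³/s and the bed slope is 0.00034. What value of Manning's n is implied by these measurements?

For a circular section of diameter D = 1 m at depth y = 0.7 m, the central angle is θ = 2 arccos(1 − 2y/D) = 3.965 rad. Then A = (D²/8)(θ − sin θ) = 0.5872 m² and P = Dθ/2 = 1.982 m.
Hydraulic radius R = A/P = 0.5872/1.982 = 0.2962 m.
Rearranging Manning's equation: n = (1/Q) A R^(2/3) S^(1/2) = (1/0.37) × 0.5872 × 0.2962^(2/3) × √0.00034 = 0.013.

n = 0.013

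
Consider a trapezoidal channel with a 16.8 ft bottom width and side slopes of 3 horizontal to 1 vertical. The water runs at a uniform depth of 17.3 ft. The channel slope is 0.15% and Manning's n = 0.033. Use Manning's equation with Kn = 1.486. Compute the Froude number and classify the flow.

With bottom width b = 16.8 ft and side slope z = 3: A = (b + zy)y = (16.8 + 3×17.3)×17.3 = 1189 ft²; P = b + 2y√(1+z²) = 16.8 + 2×17.3×3.162 = 126.2 ft.
Hydraulic radius R = A/P = 1189/126.2 = 9.417 ft.
V = (1.486/n) R^(2/3) √S = (1.486/0.033) × 9.417^(2/3) × √0.0015 = 7.777 ft/s. Hydraulic depth D_h = A/T = 1189/120.6 = 9.855 ft.
Froude number Fr = V/√(g·D_h) = 7.777/√(32.2×9.855) = 0.437, which is less than 1, so the flow is subcritical.

subcritical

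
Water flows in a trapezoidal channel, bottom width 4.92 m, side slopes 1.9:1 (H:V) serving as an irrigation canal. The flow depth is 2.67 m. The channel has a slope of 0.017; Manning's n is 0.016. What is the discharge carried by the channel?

Q = 301 m³/s

With bottom width b = 4.92 m and side slope z = 1.9: A = (b + zy)y = (4.92 + 1.9×2.67)×2.67 = 26.68 m²; P = b + 2y√(1+z²) = 4.92 + 2×2.67×2.147 = 16.39 m.
Hydraulic radius R = A/P = 26.68/16.39 = 1.628 m.
Manning's equation: Q = (1/n) A R^(2/3) S^(1/2) = (1/0.016) × 26.68 × 1.628^(2/3) × 0.017^(1/2) = 301 m³/s.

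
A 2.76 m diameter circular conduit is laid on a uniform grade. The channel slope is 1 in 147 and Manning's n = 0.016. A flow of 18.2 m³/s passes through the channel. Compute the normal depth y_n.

Manning's equation rearranged: A R^(2/3) = nQ / (1·√S) = 0.016 × 18.2 / (√0.006803) = 3.531.
At y = 2.29 m: A R^(2/3) = 4.722 — too large.
At y = 1.56 m: A R^(2/3) = 2.859 — too small.
At y = 1.79 m: A R^(2/3) = 3.522 — close enough.

y_n = 1.79 m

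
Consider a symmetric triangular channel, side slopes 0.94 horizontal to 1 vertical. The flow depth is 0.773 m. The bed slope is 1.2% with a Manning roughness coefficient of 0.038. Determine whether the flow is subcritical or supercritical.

subcritical

For a triangular section with side slope z = 0.94: A = zy² = 0.94×0.773² = 0.5617 m²; P = 2y√(1+z²) = 2×0.773×1.372 = 2.122 m.
Hydraulic radius R = A/P = 0.5617/2.122 = 0.2647 m.
V = (1/n) R^(2/3) √S = (1/0.038) × 0.2647^(2/3) × √0.012 = 1.188 m/s. Hydraulic depth D_h = A/T = 0.5617/1.453 = 0.3865 m.
Froude number Fr = V/√(g·D_h) = 1.188/√(9.81×0.3865) = 0.61, which is less than 1, so the flow is subcritical.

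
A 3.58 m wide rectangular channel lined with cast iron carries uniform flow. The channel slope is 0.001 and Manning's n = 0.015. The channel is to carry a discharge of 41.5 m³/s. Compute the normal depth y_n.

Manning's equation rearranged: A R^(2/3) = nQ / (1·√S) = 0.015 × 41.5 / (√0.001) = 19.69.
Try y = 5.71 m: A R^(2/3) = 25.13 — over.
Try y = 4.64 m: A R^(2/3) = 19.7 — ≈ 19.69.

y_n = 4.64 m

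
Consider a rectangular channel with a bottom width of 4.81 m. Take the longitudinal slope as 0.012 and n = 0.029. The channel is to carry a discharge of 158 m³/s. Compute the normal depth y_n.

Manning's equation rearranged: A R^(2/3) = nQ / (1·√S) = 0.029 × 158 / (√0.012) = 41.83.
Try y = 4.71 m: A R^(2/3) = 30.89 — low.
Try y = 7.18 m: A R^(2/3) = 51.13 — high.
Try y = 6.05 m: A R^(2/3) = 41.79 — matches.

y_n = 6.05 m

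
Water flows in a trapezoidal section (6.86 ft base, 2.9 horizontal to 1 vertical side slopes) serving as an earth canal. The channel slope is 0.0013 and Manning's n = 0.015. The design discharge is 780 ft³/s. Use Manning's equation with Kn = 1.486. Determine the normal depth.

Manning's equation rearranged: A R^(2/3) = nQ / (1.486·√S) = 0.015 × 780 / (1.486 × √0.0013) = 218.4.
Trying y = 5.66 ft: A R^(2/3) = 284.1 — over.
Trying y = 4.45 ft: A R^(2/3) = 165.2 — short.
Trying y = 5.04 ft: A R^(2/3) = 218.3 — ≈ 218.4.

y_n = 5.04 ft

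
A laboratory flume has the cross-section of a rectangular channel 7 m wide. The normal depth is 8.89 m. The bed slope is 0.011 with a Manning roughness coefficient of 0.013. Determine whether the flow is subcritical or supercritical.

supercritical

Flow area A = b·y = 7 × 8.89 = 62.23 m². Wetted perimeter P = b + 2y = 7 + 2×8.89 = 24.78 m.
Hydraulic radius R = A/P = 62.23/24.78 = 2.511 m.
V = (1/n) R^(2/3) √S = (1/0.013) × 2.511^(2/3) × √0.011 = 14.91 m/s. Hydraulic depth D_h = A/T = 62.23/7 = 8.89 m.
Froude number Fr = V/√(g·D_h) = 14.91/√(9.81×8.89) = 1.6, which is greater than 1, so the flow is supercritical.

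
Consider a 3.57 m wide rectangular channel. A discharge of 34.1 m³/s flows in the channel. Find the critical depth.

y_c = 2.1 m

For a rectangular channel, critical depth y_c = (q²/g)^(1/3) where q = Q/b = 34.1/3.57 = 9.552 m²/s.
So y_c = (9.552²/9.81)^(1/3) = 2.1 m.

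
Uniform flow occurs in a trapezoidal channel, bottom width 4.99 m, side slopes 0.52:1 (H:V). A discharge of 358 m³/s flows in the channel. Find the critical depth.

y_c = 6.41 m

At critical depth, Q² T / (g A³) = 1, i.e. A³/T = Q²/g = 358²/9.81 = 13060.
Try y = 8.06 m: A³/T = 30300 — too large.
Try y = 5.66 m: A³/T = 8324 — too small.
Try y = 6.41 m: A³/T = 13030 — matches.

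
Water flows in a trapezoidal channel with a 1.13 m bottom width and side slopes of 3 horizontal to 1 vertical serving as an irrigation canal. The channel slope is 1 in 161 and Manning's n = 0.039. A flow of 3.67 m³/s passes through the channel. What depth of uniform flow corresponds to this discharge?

Manning's equation rearranged: A R^(2/3) = nQ / (1·√S) = 0.039 × 3.67 / (√0.006211) = 1.816.
Try y = 1.01 m: A R^(2/3) = 2.851 — over.
Try y = 0.829 m: A R^(2/3) = 1.814 — ≈ 1.816.

y_n = 0.829 m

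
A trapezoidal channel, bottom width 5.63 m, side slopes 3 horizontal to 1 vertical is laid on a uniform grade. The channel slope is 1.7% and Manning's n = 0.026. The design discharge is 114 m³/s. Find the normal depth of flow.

y_n = 1.83 m

Manning's equation rearranged: A R^(2/3) = nQ / (1·√S) = 0.026 × 114 / (√0.017) = 22.73.
Try y = 1.5 m: A R^(2/3) = 15.25 — too small.
Try y = 2.31 m: A R^(2/3) = 36.89 — too large.
Try y = 1.83 m: A R^(2/3) = 22.76 — close enough.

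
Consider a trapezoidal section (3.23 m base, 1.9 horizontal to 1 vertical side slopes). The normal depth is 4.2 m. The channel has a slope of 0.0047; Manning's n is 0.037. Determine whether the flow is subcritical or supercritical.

With bottom width b = 3.23 m and side slope z = 1.9: A = (b + zy)y = (3.23 + 1.9×4.2)×4.2 = 47.08 m²; P = b + 2y√(1+z²) = 3.23 + 2×4.2×2.147 = 21.27 m.
Hydraulic radius R = A/P = 47.08/21.27 = 2.214 m.
V = (1/n) R^(2/3) √S = (1/0.037) × 2.214^(2/3) × √0.0047 = 3.148 m/s. Hydraulic depth D_h = A/T = 47.08/19.19 = 2.453 m.
Froude number Fr = V/√(g·D_h) = 3.148/√(9.81×2.453) = 0.642, which is less than 1, so the flow is subcritical.

subcritical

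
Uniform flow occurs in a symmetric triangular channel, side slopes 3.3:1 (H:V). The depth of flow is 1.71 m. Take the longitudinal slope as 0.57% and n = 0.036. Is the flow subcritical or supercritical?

subcritical

For a triangular section with side slope z = 3.3: A = zy² = 3.3×1.71² = 9.65 m²; P = 2y√(1+z²) = 2×1.71×3.448 = 11.79 m.
Hydraulic radius R = A/P = 9.65/11.79 = 0.8183 m.
V = (1/n) R^(2/3) √S = (1/0.036) × 0.8183^(2/3) × √0.0057 = 1.835 m/s. Hydraulic depth D_h = A/T = 9.65/11.29 = 0.855 m.
Froude number Fr = V/√(g·D_h) = 1.835/√(9.81×0.855) = 0.633, which is less than 1, so the flow is subcritical.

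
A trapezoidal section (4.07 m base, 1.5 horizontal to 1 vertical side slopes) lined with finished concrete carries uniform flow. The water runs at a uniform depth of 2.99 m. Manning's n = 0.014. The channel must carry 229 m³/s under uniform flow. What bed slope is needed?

With bottom width b = 4.07 m and side slope z = 1.5: A = (b + zy)y = (4.07 + 1.5×2.99)×2.99 = 25.58 m²; P = b + 2y√(1+z²) = 4.07 + 2×2.99×1.803 = 14.85 m.
Hydraulic radius R = A/P = 25.58/14.85 = 1.722 m.
From Manning's equation, S = [nQ / (1 A R^(2/3))]² = [0.014 × 229 / (1 × 25.58 × 1.722^(2/3))]² = 0.00761.

S = 0.00761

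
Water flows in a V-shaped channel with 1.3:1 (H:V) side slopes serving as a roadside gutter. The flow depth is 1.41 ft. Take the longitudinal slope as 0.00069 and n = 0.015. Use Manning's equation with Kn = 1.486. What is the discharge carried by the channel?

Q = 4.56 ft³/s

For a triangular section with side slope z = 1.3: A = zy² = 1.3×1.41² = 2.585 ft²; P = 2y√(1+z²) = 2×1.41×1.64 = 4.625 ft.
Hydraulic radius R = A/P = 2.585/4.625 = 0.5588 ft.
Manning's equation: Q = (1.486/n) A R^(2/3) S^(1/2) = (1.486/0.015) × 2.585 × 0.5588^(2/3) × 0.00069^(1/2) = 4.56 ft³/s.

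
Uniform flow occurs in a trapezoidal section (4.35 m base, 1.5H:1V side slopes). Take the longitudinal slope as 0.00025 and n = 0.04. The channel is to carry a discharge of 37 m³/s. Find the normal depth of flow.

Manning's equation rearranged: A R^(2/3) = nQ / (1·√S) = 0.04 × 37 / (√0.00025) = 93.6.
Trying y = 5.33 m: A R^(2/3) = 130.5 — high.
Trying y = 3.79 m: A R^(2/3) = 62.59 — low.
Trying y = 4.58 m: A R^(2/3) = 93.72 — matches.

y_n = 4.58 m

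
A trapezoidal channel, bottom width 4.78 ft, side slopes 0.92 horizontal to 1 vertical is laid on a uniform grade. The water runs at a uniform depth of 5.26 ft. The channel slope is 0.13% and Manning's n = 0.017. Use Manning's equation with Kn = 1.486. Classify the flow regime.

With bottom width b = 4.78 ft and side slope z = 0.92: A = (b + zy)y = (4.78 + 0.92×5.26)×5.26 = 50.6 ft²; P = b + 2y√(1+z²) = 4.78 + 2×5.26×1.359 = 19.07 ft.
Hydraulic radius R = A/P = 50.6/19.07 = 2.653 ft.
V = (1.486/n) R^(2/3) √S = (1.486/0.017) × 2.653^(2/3) × √0.0013 = 6.039 ft/s. Hydraulic depth D_h = A/T = 50.6/14.46 = 3.499 ft.
Froude number Fr = V/√(g·D_h) = 6.039/√(32.2×3.499) = 0.569, which is less than 1, so the flow is subcritical.

subcritical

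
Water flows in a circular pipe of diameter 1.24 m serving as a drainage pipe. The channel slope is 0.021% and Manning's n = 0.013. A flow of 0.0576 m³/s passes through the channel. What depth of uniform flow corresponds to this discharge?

y_n = 0.256 m

Manning's equation rearranged: A R^(2/3) = nQ / (1·√S) = 0.013 × 0.0576 / (√0.00021) = 0.05167.
Trying y = 0.178 m: A R^(2/3) = 0.02455 — low.
Trying y = 0.288 m: A R^(2/3) = 0.06544 — high.
Trying y = 0.256 m: A R^(2/3) = 0.05165 — close enough.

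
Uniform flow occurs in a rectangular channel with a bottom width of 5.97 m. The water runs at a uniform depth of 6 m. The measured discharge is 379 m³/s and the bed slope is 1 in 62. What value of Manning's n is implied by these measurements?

Flow area A = b·y = 5.97 × 6 = 35.82 m². Wetted perimeter P = b + 2y = 5.97 + 2×6 = 17.97 m.
Hydraulic radius R = A/P = 35.82/17.97 = 1.993 m.
Rearranging Manning's equation: n = (1/Q) A R^(2/3) S^(1/2) = (1/379) × 35.82 × 1.993^(2/3) × √0.01613 = 0.019.

n = 0.019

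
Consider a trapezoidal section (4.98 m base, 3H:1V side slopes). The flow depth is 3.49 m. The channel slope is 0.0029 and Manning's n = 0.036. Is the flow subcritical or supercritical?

With bottom width b = 4.98 m and side slope z = 3: A = (b + zy)y = (4.98 + 3×3.49)×3.49 = 53.92 m²; P = b + 2y√(1+z²) = 4.98 + 2×3.49×3.162 = 27.05 m.
Hydraulic radius R = A/P = 53.92/27.05 = 1.993 m.
V = (1/n) R^(2/3) √S = (1/0.036) × 1.993^(2/3) × √0.0029 = 2.369 m/s. Hydraulic depth D_h = A/T = 53.92/25.92 = 2.08 m.
Froude number Fr = V/√(g·D_h) = 2.369/√(9.81×2.08) = 0.524, which is less than 1, so the flow is subcritical.

subcritical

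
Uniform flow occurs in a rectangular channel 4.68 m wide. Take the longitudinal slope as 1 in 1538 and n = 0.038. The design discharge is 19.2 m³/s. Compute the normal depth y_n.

y_n = 4.57 m

Manning's equation rearranged: A R^(2/3) = nQ / (1·√S) = 0.038 × 19.2 / (√0.0006502) = 28.61.
At y = 3.46 m: A R^(2/3) = 20.23 — short.
At y = 5.24 m: A R^(2/3) = 33.79 — over.
At y = 4.57 m: A R^(2/3) = 28.62 — close enough.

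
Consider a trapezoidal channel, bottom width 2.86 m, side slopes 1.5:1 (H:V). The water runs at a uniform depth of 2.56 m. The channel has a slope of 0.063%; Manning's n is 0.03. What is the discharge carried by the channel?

Q = 18.1 m³/s

With bottom width b = 2.86 m and side slope z = 1.5: A = (b + zy)y = (2.86 + 1.5×2.56)×2.56 = 17.15 m²; P = b + 2y√(1+z²) = 2.86 + 2×2.56×1.803 = 12.09 m.
Hydraulic radius R = A/P = 17.15/12.09 = 1.419 m.
Manning's equation: Q = (1/n) A R^(2/3) S^(1/2) = (1/0.03) × 17.15 × 1.419^(2/3) × 0.00063^(1/2) = 18.1 m³/s.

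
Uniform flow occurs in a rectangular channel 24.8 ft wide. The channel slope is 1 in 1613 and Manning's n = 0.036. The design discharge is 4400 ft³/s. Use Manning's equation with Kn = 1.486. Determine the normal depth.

y_n = 38.8 ft

Manning's equation rearranged: A R^(2/3) = nQ / (1.486·√S) = 0.036 × 4400 / (1.486 × √0.00062) = 4281.
Try y = 49.5 ft: A R^(2/3) = 5666 — over.
Try y = 30.4 ft: A R^(2/3) = 3215 — short.
Try y = 38.8 ft: A R^(2/3) = 4285 — matches.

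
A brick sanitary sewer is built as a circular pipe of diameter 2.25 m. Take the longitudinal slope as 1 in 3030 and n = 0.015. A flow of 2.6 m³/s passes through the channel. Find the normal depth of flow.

y_n = 1.51 m

Manning's equation rearranged: A R^(2/3) = nQ / (1·√S) = 0.015 × 2.6 / (√0.00033) = 2.147.
Try y = 1.07 m: A R^(2/3) = 1.243 — low.
Try y = 1.71 m: A R^(2/3) = 2.508 — high.
Try y = 1.51 m: A R^(2/3) = 2.143 — matches.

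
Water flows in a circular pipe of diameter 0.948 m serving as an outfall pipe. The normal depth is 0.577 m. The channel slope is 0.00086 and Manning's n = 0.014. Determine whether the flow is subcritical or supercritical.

For a circular section of diameter D = 0.948 m at depth y = 0.577 m, the central angle is θ = 2 arccos(1 − 2y/D) = 3.58 rad. Then A = (D²/8)(θ − sin θ) = 0.4498 m² and P = Dθ/2 = 1.697 m.
Hydraulic radius R = A/P = 0.4498/1.697 = 0.2651 m.
V = (1/n) R^(2/3) √S = (1/0.014) × 0.2651^(2/3) × √0.00086 = 0.8644 m/s. Hydraulic depth D_h = A/T = 0.4498/0.9253 = 0.4861 m.
Froude number Fr = V/√(g·D_h) = 0.8644/√(9.81×0.4861) = 0.396, which is less than 1, so the flow is subcritical.

subcritical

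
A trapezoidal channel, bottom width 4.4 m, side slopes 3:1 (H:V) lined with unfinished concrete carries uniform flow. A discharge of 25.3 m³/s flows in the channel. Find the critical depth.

At critical depth, Q² T / (g A³) = 1, i.e. A³/T = Q²/g = 25.3²/9.81 = 65.25.
At y = 1.46 m: A³/T = 160.1 — over.
At y = 1.15 m: A³/T = 65.11 — matches.

y_c = 1.15 m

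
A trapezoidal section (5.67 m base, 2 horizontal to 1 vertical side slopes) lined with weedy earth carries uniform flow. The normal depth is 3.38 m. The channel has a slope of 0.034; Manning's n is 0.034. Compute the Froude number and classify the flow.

With bottom width b = 5.67 m and side slope z = 2: A = (b + zy)y = (5.67 + 2×3.38)×3.38 = 42.01 m²; P = b + 2y√(1+z²) = 5.67 + 2×3.38×2.236 = 20.79 m.
Hydraulic radius R = A/P = 42.01/20.79 = 2.021 m.
V = (1/n) R^(2/3) √S = (1/0.034) × 2.021^(2/3) × √0.034 = 8.67 m/s. Hydraulic depth D_h = A/T = 42.01/19.19 = 2.189 m.
Froude number Fr = V/√(g·D_h) = 8.67/√(9.81×2.189) = 1.87, which is greater than 1, so the flow is supercritical.

supercritical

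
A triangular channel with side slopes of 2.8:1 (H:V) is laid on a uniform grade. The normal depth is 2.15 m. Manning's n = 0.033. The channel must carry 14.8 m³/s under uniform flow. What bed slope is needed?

For a triangular section with side slope z = 2.8: A = zy² = 2.8×2.15² = 12.94 m²; P = 2y√(1+z²) = 2×2.15×2.973 = 12.78 m.
Hydraulic radius R = A/P = 12.94/12.78 = 1.012 m.
From Manning's equation, S = [nQ / (1 A R^(2/3))]² = [0.033 × 14.8 / (1 × 12.94 × 1.012^(2/3))]² = 0.0014.

S = 0.0014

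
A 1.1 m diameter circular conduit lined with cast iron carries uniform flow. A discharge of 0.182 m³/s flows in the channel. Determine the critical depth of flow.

At critical depth, Q² T / (g A³) = 1, i.e. A³/T = Q²/g = 0.182²/9.81 = 0.003377.
At y = 0.185 m: A³/T = 0.001426 — too small.
At y = 0.23 m: A³/T = 0.00335 — matches.

y_c = 0.23 m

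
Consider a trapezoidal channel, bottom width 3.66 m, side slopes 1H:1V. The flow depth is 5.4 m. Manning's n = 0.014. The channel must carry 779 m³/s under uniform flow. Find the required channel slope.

S = 0.014

With bottom width b = 3.66 m and side slope z = 1: A = (b + zy)y = (3.66 + 1×5.4)×5.4 = 48.92 m²; P = b + 2y√(1+z²) = 3.66 + 2×5.4×1.414 = 18.93 m.
Hydraulic radius R = A/P = 48.92/18.93 = 2.584 m.
From Manning's equation, S = [nQ / (1 A R^(2/3))]² = [0.014 × 779 / (1 × 48.92 × 2.584^(2/3))]² = 0.014.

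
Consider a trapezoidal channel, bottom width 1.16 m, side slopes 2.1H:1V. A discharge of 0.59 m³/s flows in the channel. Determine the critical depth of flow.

y_c = 0.253 m

At critical depth, Q² T / (g A³) = 1, i.e. A³/T = Q²/g = 0.59²/9.81 = 0.03548.
Try y = 0.277 m: A³/T = 0.04833 — over.
Try y = 0.19 m: A³/T = 0.01327 — short.
Try y = 0.253 m: A³/T = 0.03525 — ≈ 0.03548.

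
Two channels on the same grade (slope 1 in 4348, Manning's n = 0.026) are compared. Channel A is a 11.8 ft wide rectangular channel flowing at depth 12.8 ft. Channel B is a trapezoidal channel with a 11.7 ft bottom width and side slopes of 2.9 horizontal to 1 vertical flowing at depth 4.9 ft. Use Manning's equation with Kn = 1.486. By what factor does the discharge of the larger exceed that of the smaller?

Channel A: Flow area A = b·y = 11.8 × 12.8 = 151 ft². Wetted perimeter P = b + 2y = 11.8 + 2×12.8 = 37.4 ft. Hydraulic radius R = A/P = 151/37.4 = 4.039 ft. Q_A = (1.486/0.026)·151·4.039^(2/3)·√0.00023 = 332 ft³/s.
Channel B: With bottom width b = 11.7 ft and side slope z = 2.9: A = (b + zy)y = (11.7 + 2.9×4.9)×4.9 = 127 ft²; P = b + 2y√(1+z²) = 11.7 + 2×4.9×3.068 = 41.76 ft. Hydraulic radius R = A/P = 127/41.76 = 3.04 ft. Q_B = (1.486/0.026)·127·3.04^(2/3)·√0.00023 = 230.9 ft³/s.
The larger discharge is 332 ft³/s and the smaller is 230.9 ft³/s; the ratio is 1.44.

1.44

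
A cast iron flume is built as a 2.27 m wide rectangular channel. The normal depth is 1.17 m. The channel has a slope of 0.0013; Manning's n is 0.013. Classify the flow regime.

subcritical

Flow area A = b·y = 2.27 × 1.17 = 2.656 m². Wetted perimeter P = b + 2y = 2.27 + 2×1.17 = 4.61 m.
Hydraulic radius R = A/P = 2.656/4.61 = 0.5761 m.
V = (1/n) R^(2/3) √S = (1/0.013) × 0.5761^(2/3) × √0.0013 = 1.92 m/s. Hydraulic depth D_h = A/T = 2.656/2.27 = 1.17 m.
Froude number Fr = V/√(g·D_h) = 1.92/√(9.81×1.17) = 0.567, which is less than 1, so the flow is subcritical.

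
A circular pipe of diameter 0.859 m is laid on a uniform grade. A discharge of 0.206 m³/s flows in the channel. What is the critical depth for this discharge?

y_c = 0.263 m

At critical depth, Q² T / (g A³) = 1, i.e. A³/T = Q²/g = 0.206²/9.81 = 0.004326.
At y = 0.295 m: A³/T = 0.0067 — too large.
At y = 0.22 m: A³/T = 0.002148 — too small.
At y = 0.263 m: A³/T = 0.004297 — close enough.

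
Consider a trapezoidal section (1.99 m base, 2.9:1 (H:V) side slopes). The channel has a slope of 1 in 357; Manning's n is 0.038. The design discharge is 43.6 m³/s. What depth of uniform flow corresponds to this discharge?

Manning's equation rearranged: A R^(2/3) = nQ / (1·√S) = 0.038 × 43.6 / (√0.002801) = 31.3.
Trying y = 1.94 m: A R^(2/3) = 15.39 — too small.
Trying y = 3.13 m: A R^(2/3) = 48.06 — too large.
Trying y = 2.62 m: A R^(2/3) = 31.3 — matches.

y_n = 2.62 m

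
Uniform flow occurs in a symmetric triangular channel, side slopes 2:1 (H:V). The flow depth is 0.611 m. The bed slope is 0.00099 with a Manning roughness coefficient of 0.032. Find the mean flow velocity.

V = 0.414 m/s

For a triangular section with side slope z = 2: A = zy² = 2×0.611² = 0.7466 m²; P = 2y√(1+z²) = 2×0.611×2.236 = 2.732 m.
Hydraulic radius R = A/P = 0.7466/2.732 = 0.2732 m.
From Manning's equation, V = (1/n) R^(2/3) S^(1/2) = (1/0.032) × 0.2732^(2/3) × 0.00099^(1/2) = 0.414 m/s.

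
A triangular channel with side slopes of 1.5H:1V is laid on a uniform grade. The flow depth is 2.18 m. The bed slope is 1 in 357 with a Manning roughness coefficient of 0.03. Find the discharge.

Q = 11.8 m³/s

For a triangular section with side slope z = 1.5: A = zy² = 1.5×2.18² = 7.129 m²; P = 2y√(1+z²) = 2×2.18×1.803 = 7.86 m.
Hydraulic radius R = A/P = 7.129/7.86 = 0.9069 m.
Manning's equation: Q = (1/n) A R^(2/3) S^(1/2) = (1/0.03) × 7.129 × 0.9069^(2/3) × 0.002801^(1/2) = 11.8 m³/s.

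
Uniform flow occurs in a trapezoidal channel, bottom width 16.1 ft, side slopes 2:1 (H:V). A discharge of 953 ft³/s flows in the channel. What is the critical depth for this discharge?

At critical depth, Q² T / (g A³) = 1, i.e. A³/T = Q²/g = 953²/32.2 = 28210.
At y = 3.57 ft: A³/T = 18800 — low.
At y = 4.67 ft: A³/T = 48210 — high.
At y = 4.01 ft: A³/T = 28150 — close enough.

y_c = 4.01 ft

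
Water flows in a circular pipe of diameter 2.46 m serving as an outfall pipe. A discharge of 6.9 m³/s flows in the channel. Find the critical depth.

y_c = 1.19 m

At critical depth, Q² T / (g A³) = 1, i.e. A³/T = Q²/g = 6.9²/9.81 = 4.853.
At y = 1.34 m: A³/T = 7.567 — too large.
At y = 0.97 m: A³/T = 2.197 — too small.
At y = 1.19 m: A³/T = 4.808 — matches.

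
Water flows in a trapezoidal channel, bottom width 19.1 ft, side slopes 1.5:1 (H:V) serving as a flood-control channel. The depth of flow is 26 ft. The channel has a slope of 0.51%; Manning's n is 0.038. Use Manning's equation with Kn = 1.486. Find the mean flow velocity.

With bottom width b = 19.1 ft and side slope z = 1.5: A = (b + zy)y = (19.1 + 1.5×26)×26 = 1511 ft²; P = b + 2y√(1+z²) = 19.1 + 2×26×1.803 = 112.8 ft.
Hydraulic radius R = A/P = 1511/112.8 = 13.39 ft.
From Manning's equation, V = (1.486/n) R^(2/3) S^(1/2) = (1.486/0.038) × 13.39^(2/3) × 0.0051^(1/2) = 15.7 ft/s.

V = 15.7 ft/s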